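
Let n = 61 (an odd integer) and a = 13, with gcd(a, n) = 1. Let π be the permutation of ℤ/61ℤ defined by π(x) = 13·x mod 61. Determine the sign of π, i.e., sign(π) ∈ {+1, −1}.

Trace 47: π^k(47) = [47, 1, 13] for k=0..2.
π_13 has 21 disjoint cycles with lengths [3, 3, 3, 3, 3, 3, 3, 3, 3, 3, 3, 3, 3, 3, 3, 3, 3, 3, 3, 3, 1] on {0,…,60}.
Σ(ℓ_i−1) = 61−21 = 40; sign = (−1)^40 = +1.
Zolotarev: (13|61) = +1, matching the cycle-count sign.

+1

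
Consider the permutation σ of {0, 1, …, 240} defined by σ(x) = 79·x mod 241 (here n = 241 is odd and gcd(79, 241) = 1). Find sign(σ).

Start at x=87: 87 → 125 → 235 → 8 → 150 → 41 → 106 → … (one orbit).
Cycle type of π: 40×6 + 1; total 7 cycles.
Σ(ℓ_i−1) = 241−7 = 234; sign = (−1)^234 = +1.

+1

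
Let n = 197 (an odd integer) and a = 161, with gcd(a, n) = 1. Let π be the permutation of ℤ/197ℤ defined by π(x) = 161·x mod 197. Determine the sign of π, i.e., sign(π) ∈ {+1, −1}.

Trace 36: π^k(36) = [36, 83, 164, 6, 178, 93, 1] for k=0..6.
Decompose π into cycles: lengths [14, 14, 14, 14, 14, 14, 14, 14, 14, 14, 14, 14, 14, 14, 1] (15 cycles, including the fixed point 0).
Σ(ℓ_i−1) = 197−15 = 182; sign = (−1)^182 = +1.
Zolotarev: (161|197) = +1, matching the cycle-count sign.

+1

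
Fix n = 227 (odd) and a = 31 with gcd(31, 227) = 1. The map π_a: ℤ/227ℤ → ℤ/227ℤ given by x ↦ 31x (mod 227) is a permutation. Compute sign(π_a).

-1

Start at x=53: 53 → 54 → 85 → 138 → 192 → 50 → 188 → … (one orbit).
2 cycles of lengths [226, 1].
Σ(ℓ_i−1) = 227−2 = 225; sign = (−1)^225 = -1.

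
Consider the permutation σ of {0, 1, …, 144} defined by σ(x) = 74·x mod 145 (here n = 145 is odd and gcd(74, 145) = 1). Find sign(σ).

Trace 1: π^k(1) = [1, 74, 111, 94, 141, 139, 136] for k=0..6.
Cycle lengths of π_74 on ℤ/145ℤ: [14, 14, 14, 14, 14, 14, 14, 14, 7, 7, 7, 7, 2, 2, 1]; 15 cycles in total.
n − c = 145 − 15 = 130; sign = (−1)^130 = +1.

+1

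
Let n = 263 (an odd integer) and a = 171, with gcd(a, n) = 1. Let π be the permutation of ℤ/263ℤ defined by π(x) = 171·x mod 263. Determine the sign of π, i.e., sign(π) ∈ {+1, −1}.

-1

Trace 181: π^k(181) = [181, 180, 9, 224, 169, 232, 222] for k=0..6.
The orbit structure of x ↦ 171x mod 263: 2 orbits of sizes [262, 1].
n − c = 263 − 2 = 261; sign = (−1)^261 = -1.
The Jacobi symbol (171|263) = -1 (Zolotarev) agrees.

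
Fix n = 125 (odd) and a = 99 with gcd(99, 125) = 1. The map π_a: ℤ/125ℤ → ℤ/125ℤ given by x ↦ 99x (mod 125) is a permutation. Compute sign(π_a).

+1

Orbit of 99 under x↦99x: [99, 51, 49, 101, 124, 26, 74]… (length divides ord_125(99)).
Cycle type of π: 10×10 + 2×12 + 1; total 23 cycles.
Σ(ℓ_i−1) = 125−23 = 102; sign = (−1)^102 = +1.
Via Zolotarev, sign(π_{99}) = (99|125) = +1.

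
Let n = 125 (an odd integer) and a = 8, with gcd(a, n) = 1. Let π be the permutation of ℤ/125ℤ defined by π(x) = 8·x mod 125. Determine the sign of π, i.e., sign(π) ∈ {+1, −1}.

Start at x=42: 42 → 86 → 63 → 4 → 32 → 6 → 48 → … (one orbit).
Decompose π into cycles: lengths [100, 20, 4, 1] (4 cycles, including the fixed point 0).
125 − 4 = 121 transpositions; sign(π) = (−1)^121 = -1.
Via Zolotarev, sign(π_{8}) = (8|125) = -1.

-1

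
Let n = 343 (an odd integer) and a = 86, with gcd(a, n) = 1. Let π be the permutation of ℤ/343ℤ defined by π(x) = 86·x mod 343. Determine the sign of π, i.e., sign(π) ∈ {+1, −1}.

+1

Start at x=204: 204 → 51 → 270 → 239 → 317 → 165 → 127 → … (one orbit).
Cycle lengths of π_86 on ℤ/343ℤ: [147, 147, 21, 21, 3, 3, 1]; 7 cycles in total.
343 − 7 = 336 transpositions; sign(π) = (−1)^336 = +1.
(86|343)_J = +1 (Zolotarev's lemma cross-check).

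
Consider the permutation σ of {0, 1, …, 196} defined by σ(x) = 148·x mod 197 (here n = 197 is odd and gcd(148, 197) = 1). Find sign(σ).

+1

Trace 96: π^k(96) = [96, 24, 6, 100, 25, 154, 137] for k=0..6.
Cycle lengths of π_148 on ℤ/197ℤ: [98, 98, 1]; 3 cycles in total.
With 3 cycles on 197 points, sign = (−1)^{197−3} = +1.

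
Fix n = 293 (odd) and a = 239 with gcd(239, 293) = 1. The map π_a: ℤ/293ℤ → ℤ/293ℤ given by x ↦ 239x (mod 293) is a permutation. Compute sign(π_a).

Trace 228: π^k(228) = [228, 287, 31, 84, 152, 289, 216] for k=0..6.
Decompose π into cycles: lengths [146, 146, 1] (3 cycles, including the fixed point 0).
293 − 3 = 290 transpositions; sign(π) = (−1)^290 = +1.
Zolotarev: (239|293) = +1, matching the cycle-count sign.

+1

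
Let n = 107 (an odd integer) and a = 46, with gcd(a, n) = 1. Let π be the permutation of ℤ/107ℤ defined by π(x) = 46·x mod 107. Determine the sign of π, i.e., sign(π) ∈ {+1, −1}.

Start at x=7: 7 → 1 → 46 → 83 → 73 → 41 → 67 → … (one orbit).
Cycle lengths of π_46 on ℤ/107ℤ: [106, 1]; 2 cycles in total.
n − c = 107 − 2 = 105; sign = (−1)^105 = -1.
Check: (46/107) = -1 by Zolotarev.

-1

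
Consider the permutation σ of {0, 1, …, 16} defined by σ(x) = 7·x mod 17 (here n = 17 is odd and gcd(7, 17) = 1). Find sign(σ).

-1

Orbit of 10 under x↦7x: [10, 2, 14, 13, 6, 8, 5]… (length divides ord_17(7)).
The orbit structure of x ↦ 7x mod 17: 2 orbits of sizes [16, 1].
Σ(ℓ_i−1) = 17−2 = 15; sign = (−1)^15 = -1.
(7|17)_J = -1 (Zolotarev's lemma cross-check).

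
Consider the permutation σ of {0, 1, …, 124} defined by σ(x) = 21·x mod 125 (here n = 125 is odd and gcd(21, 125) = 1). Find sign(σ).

+1

Trace 116: π^k(116) = [116, 61, 31, 26, 46, 91, 36] for k=0..6.
Cycle lengths of π_21 on ℤ/125ℤ: [25, 25, 25, 25, 5, 5, 5, 5, 1, 1, 1, 1, 1]; 13 cycles in total.
n − c = 125 − 13 = 112; sign = (−1)^112 = +1.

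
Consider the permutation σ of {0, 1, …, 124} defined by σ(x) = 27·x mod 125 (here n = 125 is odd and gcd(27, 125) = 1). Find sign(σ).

-1

Trace 59: π^k(59) = [59, 93, 11, 47, 19, 13, 101] for k=0..6.
π_27 has 4 disjoint cycles with lengths [100, 20, 4, 1] on {0,…,124}.
With 4 cycles on 125 points, sign = (−1)^{125−4} = -1.
Check: (27/125) = -1 by Zolotarev.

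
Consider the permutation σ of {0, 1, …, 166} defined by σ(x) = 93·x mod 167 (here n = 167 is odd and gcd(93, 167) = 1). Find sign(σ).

+1

Orbit of 16 under x↦93x: [16, 152, 108, 24, 61, 162, 36]… (length divides ord_167(93)).
The orbit structure of x ↦ 93x mod 167: 3 orbits of sizes [83, 83, 1].
167 − 3 = 164 transpositions; sign(π) = (−1)^164 = +1.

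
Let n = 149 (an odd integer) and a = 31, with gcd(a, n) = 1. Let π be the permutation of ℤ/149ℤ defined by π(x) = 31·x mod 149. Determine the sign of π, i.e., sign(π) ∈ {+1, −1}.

Trace 80: π^k(80) = [80, 96, 145, 25, 30, 36, 73] for k=0..6.
Cycle lengths of π_31 on ℤ/149ℤ: [37, 37, 37, 37, 1]; 5 cycles in total.
sign(π) = (−1)^{n − #cycles} = (−1)^{149−5} = (−1)^144 = +1.
Zolotarev: (31|149) = +1, matching the cycle-count sign.

+1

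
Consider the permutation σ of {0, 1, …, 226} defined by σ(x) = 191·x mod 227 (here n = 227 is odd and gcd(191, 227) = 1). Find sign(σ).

-1

Start at x=215: 215 → 205 → 111 → 90 → 165 → 189 → 6 → … (one orbit).
2 cycles of lengths [226, 1].
sign(π) = (−1)^{n − #cycles} = (−1)^{227−2} = (−1)^225 = -1.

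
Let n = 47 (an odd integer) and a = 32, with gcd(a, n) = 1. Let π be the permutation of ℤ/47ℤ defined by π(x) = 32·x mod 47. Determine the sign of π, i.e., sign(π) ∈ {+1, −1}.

Orbit of 2 under x↦32x: [2, 17, 27, 18, 12, 8, 21]… (length divides ord_47(32)).
3 cycles of lengths [23, 23, 1].
sign(π) = (−1)^{n − #cycles} = (−1)^{47−3} = (−1)^44 = +1.
The Jacobi symbol (32|47) = +1 (Zolotarev) agrees.

+1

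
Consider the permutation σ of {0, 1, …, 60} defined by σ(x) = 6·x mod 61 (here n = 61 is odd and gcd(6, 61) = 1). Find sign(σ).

-1

Orbit of 25 under x↦6x: [25, 28, 46, 32, 9, 54, 19]… (length divides ord_61(6)).
The orbit structure of x ↦ 6x mod 61: 2 orbits of sizes [60, 1].
n − c = 61 − 2 = 59; sign = (−1)^59 = -1.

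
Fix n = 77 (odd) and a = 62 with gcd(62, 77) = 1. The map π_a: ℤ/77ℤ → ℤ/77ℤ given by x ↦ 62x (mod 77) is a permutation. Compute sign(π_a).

Orbit of 36 under x↦62x: [36, 76, 15, 6, 64, 41, 1]… (length divides ord_77(62)).
Cycle lengths of π_62 on ℤ/77ℤ: [10, 10, 10, 10, 10, 10, 10, 2, 2, 2, 1]; 11 cycles in total.
With 11 cycles on 77 points, sign = (−1)^{77−11} = +1.
The Jacobi symbol (62|77) = +1 (Zolotarev) agrees.

+1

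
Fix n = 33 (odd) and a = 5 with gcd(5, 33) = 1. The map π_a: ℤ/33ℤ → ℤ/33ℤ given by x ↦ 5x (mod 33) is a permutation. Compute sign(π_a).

Trace 25: π^k(25) = [25, 26, 31, 23, 16, 14, 4] for k=0..6.
Cycle lengths of π_5 on ℤ/33ℤ: [10, 10, 5, 5, 2, 1]; 6 cycles in total.
6 cycles on 33: each ℓ→(−1)^(ℓ−1), product (−1)^27 = -1.
The Jacobi symbol (5|33) = -1 (Zolotarev) agrees.

-1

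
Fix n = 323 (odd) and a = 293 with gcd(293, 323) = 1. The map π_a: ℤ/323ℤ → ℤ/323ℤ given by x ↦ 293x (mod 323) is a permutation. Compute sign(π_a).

-1

Start at x=1: 1 → 293 → 254 → 132 → 239 → 259 → 305 → … (one orbit).
Decompose π into cycles: lengths [12, 12, 12, 12, 12, 12, 12, 12, 12, 12, 12, 12, 12, 12, 12, 12, 12, 12, 12, 12, 12, 12, 12, 12, 6, 6, 6, 4, 4, 4, 4, 1] (32 cycles, including the fixed point 0).
sign(π) = (−1)^{n − #cycles} = (−1)^{323−32} = (−1)^291 = -1.
Via Zolotarev, sign(π_{293}) = (293|323) = -1.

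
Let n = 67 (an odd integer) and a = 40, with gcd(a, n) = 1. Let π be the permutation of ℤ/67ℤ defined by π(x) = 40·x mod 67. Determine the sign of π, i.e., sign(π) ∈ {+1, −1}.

Trace 22: π^k(22) = [22, 9, 25, 62, 1, 40, 59] for k=0..6.
The orbit structure of x ↦ 40x mod 67: 7 orbits of sizes [11, 11, 11, 11, 11, 11, 1].
With 7 cycles on 67 points, sign = (−1)^{67−7} = +1.

+1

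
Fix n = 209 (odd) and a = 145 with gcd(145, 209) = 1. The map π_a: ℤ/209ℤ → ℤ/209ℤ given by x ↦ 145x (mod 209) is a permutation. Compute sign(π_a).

Trace 151: π^k(151) = [151, 159, 65, 20, 183, 201, 94] for k=0..6.
11 cycles of lengths [30, 30, 30, 30, 30, 30, 10, 6, 6, 6, 1].
11 cycles on 209: each ℓ→(−1)^(ℓ−1), product (−1)^198 = +1.

+1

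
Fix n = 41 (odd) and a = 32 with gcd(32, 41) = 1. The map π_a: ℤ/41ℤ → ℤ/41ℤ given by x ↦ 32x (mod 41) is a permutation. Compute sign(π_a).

Start at x=9: 9 → 1 → 32 → 40 → 9 (one orbit).
Cycle type of π: 4×10 + 1; total 11 cycles.
11 cycles on 41: each ℓ→(−1)^(ℓ−1), product (−1)^30 = +1.
Zolotarev: (32|41) = +1, matching the cycle-count sign.

+1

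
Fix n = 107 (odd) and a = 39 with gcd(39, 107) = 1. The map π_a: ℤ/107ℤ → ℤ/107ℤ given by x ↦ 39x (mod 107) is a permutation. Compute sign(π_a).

Trace 10: π^k(10) = [10, 69, 16, 89, 47, 14, 11] for k=0..6.
Cycle type of π: 53×2 + 1; total 3 cycles.
With 3 cycles on 107 points, sign = (−1)^{107−3} = +1.
Zolotarev: (39|107) = +1, matching the cycle-count sign.

+1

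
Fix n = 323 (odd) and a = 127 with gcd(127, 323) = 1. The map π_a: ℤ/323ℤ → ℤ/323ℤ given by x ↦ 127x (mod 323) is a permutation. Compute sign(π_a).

-1

Trace 106: π^k(106) = [106, 219, 35, 246, 234, 2, 254] for k=0..6.
The orbit structure of x ↦ 127x mod 323: 8 orbits of sizes [72, 72, 72, 72, 18, 8, 8, 1].
Σ(ℓ_i−1) = 323−8 = 315; sign = (−1)^315 = -1.
Check: (127/323) = -1 by Zolotarev.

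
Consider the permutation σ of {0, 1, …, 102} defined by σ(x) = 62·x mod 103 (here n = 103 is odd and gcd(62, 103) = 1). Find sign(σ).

-1

Trace 101: π^k(101) = [101, 82, 37, 28, 88, 100, 20] for k=0..6.
The orbit structure of x ↦ 62x mod 103: 2 orbits of sizes [102, 1].
With 2 cycles on 103 points, sign = (−1)^{103−2} = -1.
Check: (62/103) = -1 by Zolotarev.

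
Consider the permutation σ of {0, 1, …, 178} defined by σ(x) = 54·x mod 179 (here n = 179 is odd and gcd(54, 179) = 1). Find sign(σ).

Orbit of 15 under x↦54x: [15, 94, 64, 55, 106, 175, 142]… (length divides ord_179(54)).
Cycle lengths of π_54 on ℤ/179ℤ: [178, 1]; 2 cycles in total.
n − c = 179 − 2 = 177; sign = (−1)^177 = -1.
Check: (54/179) = -1 by Zolotarev.

-1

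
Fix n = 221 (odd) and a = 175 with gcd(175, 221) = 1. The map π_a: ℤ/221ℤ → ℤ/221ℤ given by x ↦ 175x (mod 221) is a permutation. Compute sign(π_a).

Start at x=158: 158 → 25 → 176 → 81 → 31 → 121 → 180 → … (one orbit).
Cycle lengths of π_175 on ℤ/221ℤ: [48, 48, 48, 48, 16, 12, 1]; 7 cycles in total.
Σ(ℓ_i−1) = 221−7 = 214; sign = (−1)^214 = +1.
(175|221)_J = +1 (Zolotarev's lemma cross-check).

+1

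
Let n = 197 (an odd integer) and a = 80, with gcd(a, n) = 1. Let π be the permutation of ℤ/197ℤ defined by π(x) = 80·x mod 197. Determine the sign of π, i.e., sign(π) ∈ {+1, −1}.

Start at x=106: 106 → 9 → 129 → 76 → 170 → 7 → 166 → … (one orbit).
Decompose π into cycles: lengths [196, 1] (2 cycles, including the fixed point 0).
With 2 cycles on 197 points, sign = (−1)^{197−2} = -1.

-1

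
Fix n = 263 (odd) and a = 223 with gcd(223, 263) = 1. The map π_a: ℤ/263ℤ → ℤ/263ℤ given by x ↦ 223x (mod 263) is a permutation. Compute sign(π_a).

+1

Start at x=223: 223 → 22 → 172 → 221 → 102 → 128 → 140 → … (one orbit).
Cycle type of π: 131×2 + 1; total 3 cycles.
With 3 cycles on 263 points, sign = (−1)^{263−3} = +1.
The Jacobi symbol (223|263) = +1 (Zolotarev) agrees.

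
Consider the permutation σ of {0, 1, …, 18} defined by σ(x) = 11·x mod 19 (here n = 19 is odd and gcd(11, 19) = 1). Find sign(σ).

Trace 7: π^k(7) = [7, 1, 11] for k=0..2.
Cycle type of π: 3×6 + 1; total 7 cycles.
7 cycles on 19: each ℓ→(−1)^(ℓ−1), product (−1)^12 = +1.

+1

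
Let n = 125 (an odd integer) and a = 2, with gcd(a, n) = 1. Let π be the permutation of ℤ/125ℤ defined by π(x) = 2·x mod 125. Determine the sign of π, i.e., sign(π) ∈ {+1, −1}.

-1

Trace 86: π^k(86) = [86, 47, 94, 63, 1, 2, 4] for k=0..6.
Cycle lengths of π_2 on ℤ/125ℤ: [100, 20, 4, 1]; 4 cycles in total.
Σ(ℓ_i−1) = 125−4 = 121; sign = (−1)^121 = -1.
(2|125)_J = -1 (Zolotarev's lemma cross-check).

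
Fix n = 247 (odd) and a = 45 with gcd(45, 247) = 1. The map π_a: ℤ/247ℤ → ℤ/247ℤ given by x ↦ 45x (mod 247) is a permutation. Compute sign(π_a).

Orbit of 11 under x↦45x: [11, 1, 45, 49, 229, 178, 106]… (length divides ord_247(45)).
26 cycles of lengths [12, 12, 12, 12, 12, 12, 12, 12, 12, 12, 12, 12, 12, 12, 12, 12, 12, 12, 12, 3, 3, 3, 3, 3, 3, 1].
247 − 26 = 221 transpositions; sign(π) = (−1)^221 = -1.
Zolotarev: (45|247) = -1, matching the cycle-count sign.

-1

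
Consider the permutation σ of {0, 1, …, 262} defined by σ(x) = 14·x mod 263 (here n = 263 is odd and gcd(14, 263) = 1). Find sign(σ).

Trace 13: π^k(13) = [13, 182, 181, 167, 234, 120, 102] for k=0..6.
2 cycles of lengths [262, 1].
sign(π) = (−1)^{n − #cycles} = (−1)^{263−2} = (−1)^261 = -1.

-1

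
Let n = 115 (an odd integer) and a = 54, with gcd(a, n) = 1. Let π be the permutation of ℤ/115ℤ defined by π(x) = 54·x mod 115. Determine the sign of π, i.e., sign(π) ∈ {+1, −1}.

Orbit of 104 under x↦54x: [104, 96, 9, 26, 24, 31, 64]… (length divides ord_115(54)).
Decompose π into cycles: lengths [22, 22, 22, 22, 11, 11, 2, 2, 1] (9 cycles, including the fixed point 0).
115 − 9 = 106 transpositions; sign(π) = (−1)^106 = +1.
The Jacobi symbol (54|115) = +1 (Zolotarev) agrees.

+1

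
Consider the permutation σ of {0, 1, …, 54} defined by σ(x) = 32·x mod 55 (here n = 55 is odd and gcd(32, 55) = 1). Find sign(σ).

+1

Orbit of 34 under x↦32x: [34, 43, 1, 32]… (length divides ord_55(32)).
Cycle type of π: 4×11 + 2×5 + 1; total 17 cycles.
sign(π) = (−1)^{n − #cycles} = (−1)^{55−17} = (−1)^38 = +1.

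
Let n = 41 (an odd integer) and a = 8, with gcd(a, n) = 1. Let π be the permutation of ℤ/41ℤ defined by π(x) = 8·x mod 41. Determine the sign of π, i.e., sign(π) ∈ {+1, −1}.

Orbit of 5 under x↦8x: [5, 40, 33, 18, 21, 4, 32]… (length divides ord_41(8)).
3 cycles of lengths [20, 20, 1].
sign(π) = (−1)^{n − #cycles} = (−1)^{41−3} = (−1)^38 = +1.
Zolotarev: (8|41) = +1, matching the cycle-count sign.

+1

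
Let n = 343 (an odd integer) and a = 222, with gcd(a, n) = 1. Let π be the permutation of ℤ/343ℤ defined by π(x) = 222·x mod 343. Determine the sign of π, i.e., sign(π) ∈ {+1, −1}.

-1

Trace 254: π^k(254) = [254, 136, 8, 61, 165, 272, 16] for k=0..6.
π_222 has 4 disjoint cycles with lengths [294, 42, 6, 1] on {0,…,342}.
sign(π) = (−1)^{n − #cycles} = (−1)^{343−4} = (−1)^339 = -1.
(222|343)_J = -1 (Zolotarev's lemma cross-check).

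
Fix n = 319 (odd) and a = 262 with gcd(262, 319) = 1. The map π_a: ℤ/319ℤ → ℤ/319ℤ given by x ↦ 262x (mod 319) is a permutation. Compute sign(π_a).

Orbit of 1 under x↦262x: [1, 262, 59, 146, 291]… (length divides ord_319(262)).
Decompose π into cycles: lengths [5, 5, 5, 5, 5, 5, 5, 5, 5, 5, 5, 5, 5, 5, 5, 5, 5, 5, 5, 5, 5, 5, 5, 5, 5, 5, 5, 5, 5, 5, 5, 5, 5, 5, 5, 5, 5, 5, 5, 5, 5, 5, 5, 5, 5, 5, 5, 5, 5, 5, 5, 5, 5, 5, 5, 5, 5, 5, 1, 1, 1, 1, 1, 1, 1, 1, 1, 1, 1, 1, 1, 1, 1, 1, 1, 1, 1, 1, 1, 1, 1, 1, 1, 1, 1, 1, 1] (87 cycles, including the fixed point 0).
319 − 87 = 232 transpositions; sign(π) = (−1)^232 = +1.
The Jacobi symbol (262|319) = +1 (Zolotarev) agrees.

+1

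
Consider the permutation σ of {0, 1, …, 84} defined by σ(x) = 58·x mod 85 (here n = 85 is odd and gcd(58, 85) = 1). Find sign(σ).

Trace 58: π^k(58) = [58, 49, 37, 21, 28, 9, 12] for k=0..6.
Cycle lengths of π_58 on ℤ/85ℤ: [16, 16, 16, 16, 16, 4, 1]; 7 cycles in total.
sign(π) = (−1)^{n − #cycles} = (−1)^{85−7} = (−1)^78 = +1.

+1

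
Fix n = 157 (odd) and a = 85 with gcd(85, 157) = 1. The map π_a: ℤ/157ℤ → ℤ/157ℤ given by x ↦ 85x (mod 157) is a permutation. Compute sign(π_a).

Orbit of 7 under x↦85x: [7, 124, 21, 58, 63, 17, 32]… (length divides ord_157(85)).
π_85 has 2 disjoint cycles with lengths [156, 1] on {0,…,156}.
With 2 cycles on 157 points, sign = (−1)^{157−2} = -1.

-1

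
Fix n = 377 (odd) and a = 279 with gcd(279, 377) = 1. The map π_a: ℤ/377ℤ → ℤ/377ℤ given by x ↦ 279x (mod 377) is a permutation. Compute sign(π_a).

Trace 200: π^k(200) = [200, 4, 362, 339, 331, 361, 60] for k=0..6.
π_279 has 7 disjoint cycles with lengths [84, 84, 84, 84, 28, 12, 1] on {0,…,376}.
Σ(ℓ_i−1) = 377−7 = 370; sign = (−1)^370 = +1.
Check: (279/377) = +1 by Zolotarev.

+1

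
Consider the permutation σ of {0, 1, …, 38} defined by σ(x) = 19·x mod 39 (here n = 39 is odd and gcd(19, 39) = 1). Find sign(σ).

Orbit of 19 under x↦19x: [19, 10, 34, 22, 28, 25, 7]… (length divides ord_39(19)).
Decompose π into cycles: lengths [12, 12, 12, 1, 1, 1] (6 cycles, including the fixed point 0).
6 cycles on 39: each ℓ→(−1)^(ℓ−1), product (−1)^33 = -1.
Zolotarev: (19|39) = -1, matching the cycle-count sign.

-1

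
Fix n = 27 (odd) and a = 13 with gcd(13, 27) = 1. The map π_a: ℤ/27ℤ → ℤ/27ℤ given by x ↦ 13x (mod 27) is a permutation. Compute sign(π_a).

+1

Start at x=25: 25 → 1 → 13 → 7 → 10 → 22 → 16 → … (one orbit).
π_13 has 7 disjoint cycles with lengths [9, 9, 3, 3, 1, 1, 1] on {0,…,26}.
With 7 cycles on 27 points, sign = (−1)^{27−7} = +1.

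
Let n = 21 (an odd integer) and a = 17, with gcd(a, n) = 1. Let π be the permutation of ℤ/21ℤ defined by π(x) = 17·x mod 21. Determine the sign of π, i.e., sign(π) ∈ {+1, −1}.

Trace 1: π^k(1) = [1, 17, 16, 20, 4, 5] for k=0..5.
π_17 has 5 disjoint cycles with lengths [6, 6, 6, 2, 1] on {0,…,20}.
Σ(ℓ_i−1) = 21−5 = 16; sign = (−1)^16 = +1.
(17|21)_J = +1 (Zolotarev's lemma cross-check).

+1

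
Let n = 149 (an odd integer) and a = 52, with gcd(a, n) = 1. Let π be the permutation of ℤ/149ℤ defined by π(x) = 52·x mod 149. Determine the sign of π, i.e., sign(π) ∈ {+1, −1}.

-1

Orbit of 64 under x↦52x: [64, 50, 67, 57, 133, 62, 95]… (length divides ord_149(52)).
π_52 has 2 disjoint cycles with lengths [148, 1] on {0,…,148}.
sign(π) = (−1)^{n − #cycles} = (−1)^{149−2} = (−1)^147 = -1.
The Jacobi symbol (52|149) = -1 (Zolotarev) agrees.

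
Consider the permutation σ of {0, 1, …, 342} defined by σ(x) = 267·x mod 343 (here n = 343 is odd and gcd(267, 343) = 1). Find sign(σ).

+1

Start at x=274: 274 → 99 → 22 → 43 → 162 → 36 → 8 → … (one orbit).
Cycle lengths of π_267 on ℤ/343ℤ: [49, 49, 49, 49, 49, 49, 7, 7, 7, 7, 7, 7, 1, 1, 1, 1, 1, 1, 1]; 19 cycles in total.
19 cycles on 343: each ℓ→(−1)^(ℓ−1), product (−1)^324 = +1.
(267|343)_J = +1 (Zolotarev's lemma cross-check).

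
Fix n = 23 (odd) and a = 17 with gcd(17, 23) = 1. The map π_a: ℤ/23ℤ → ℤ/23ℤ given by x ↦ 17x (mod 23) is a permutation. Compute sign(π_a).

-1

Trace 14: π^k(14) = [14, 8, 21, 12, 20, 18, 7] for k=0..6.
2 cycles of lengths [22, 1].
2 cycles on 23: each ℓ→(−1)^(ℓ−1), product (−1)^21 = -1.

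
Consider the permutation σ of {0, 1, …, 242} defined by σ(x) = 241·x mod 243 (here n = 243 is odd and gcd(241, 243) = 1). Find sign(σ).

+1

Orbit of 151 under x↦241x: [151, 184, 118, 7, 229, 28, 187]… (length divides ord_243(241)).
Cycle lengths of π_241 on ℤ/243ℤ: [81, 81, 27, 27, 9, 9, 3, 3, 1, 1, 1]; 11 cycles in total.
n − c = 243 − 11 = 232; sign = (−1)^232 = +1.
Check: (241/243) = +1 by Zolotarev.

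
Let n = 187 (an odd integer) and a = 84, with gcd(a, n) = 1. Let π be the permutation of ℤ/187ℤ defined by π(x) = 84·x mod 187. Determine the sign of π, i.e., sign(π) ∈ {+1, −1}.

-1

Trace 50: π^k(50) = [50, 86, 118, 1, 84, 137, 101] for k=0..6.
Decompose π into cycles: lengths [10, 10, 10, 10, 10, 10, 10, 10, 10, 10, 10, 10, 10, 10, 10, 10, 10, 2, 2, 2, 2, 2, 2, 2, 2, 1] (26 cycles, including the fixed point 0).
n − c = 187 − 26 = 161; sign = (−1)^161 = -1.
Check: (84/187) = -1 by Zolotarev.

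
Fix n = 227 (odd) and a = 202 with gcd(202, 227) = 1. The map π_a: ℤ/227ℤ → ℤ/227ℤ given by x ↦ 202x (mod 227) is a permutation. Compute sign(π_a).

-1

Start at x=165: 165 → 188 → 67 → 141 → 107 → 49 → 137 → … (one orbit).
π_202 has 2 disjoint cycles with lengths [226, 1] on {0,…,226}.
n − c = 227 − 2 = 225; sign = (−1)^225 = -1.
Zolotarev: (202|227) = -1, matching the cycle-count sign.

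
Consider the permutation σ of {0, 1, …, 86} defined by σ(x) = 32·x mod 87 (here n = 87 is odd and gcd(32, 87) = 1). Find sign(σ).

Trace 44: π^k(44) = [44, 16, 77, 28, 26, 49, 2] for k=0..6.
Decompose π into cycles: lengths [28, 28, 28, 2, 1] (5 cycles, including the fixed point 0).
5 cycles on 87: each ℓ→(−1)^(ℓ−1), product (−1)^82 = +1.
Zolotarev: (32|87) = +1, matching the cycle-count sign.

+1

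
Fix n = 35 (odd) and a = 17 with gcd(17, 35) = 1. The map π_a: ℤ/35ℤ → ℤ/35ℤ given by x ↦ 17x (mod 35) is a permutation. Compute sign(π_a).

Orbit of 17 under x↦17x: [17, 9, 13, 11, 12, 29, 3]… (length divides ord_35(17)).
Cycle lengths of π_17 on ℤ/35ℤ: [12, 12, 6, 4, 1]; 5 cycles in total.
35 − 5 = 30 transpositions; sign(π) = (−1)^30 = +1.
Check: (17/35) = +1 by Zolotarev.

+1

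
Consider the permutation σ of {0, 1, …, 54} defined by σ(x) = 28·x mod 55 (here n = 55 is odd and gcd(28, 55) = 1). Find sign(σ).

+1

Orbit of 9 under x↦28x: [9, 32, 16, 8, 4, 2, 1]… (length divides ord_55(28)).
5 cycles of lengths [20, 20, 10, 4, 1].
5 cycles on 55: each ℓ→(−1)^(ℓ−1), product (−1)^50 = +1.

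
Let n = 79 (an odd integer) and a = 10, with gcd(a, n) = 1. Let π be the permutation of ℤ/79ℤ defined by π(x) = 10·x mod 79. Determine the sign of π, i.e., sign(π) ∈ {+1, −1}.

Start at x=8: 8 → 1 → 10 → 21 → 52 → 46 → 65 → … (one orbit).
Decompose π into cycles: lengths [13, 13, 13, 13, 13, 13, 1] (7 cycles, including the fixed point 0).
With 7 cycles on 79 points, sign = (−1)^{79−7} = +1.
Via Zolotarev, sign(π_{10}) = (10|79) = +1.

+1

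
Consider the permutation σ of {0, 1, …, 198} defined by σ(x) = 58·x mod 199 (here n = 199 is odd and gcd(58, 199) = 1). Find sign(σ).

+1

Start at x=43: 43 → 106 → 178 → 175 → 1 → 58 → 180 → … (one orbit).
23 cycles of lengths [9, 9, 9, 9, 9, 9, 9, 9, 9, 9, 9, 9, 9, 9, 9, 9, 9, 9, 9, 9, 9, 9, 1].
23 cycles on 199: each ℓ→(−1)^(ℓ−1), product (−1)^176 = +1.
Check: (58/199) = +1 by Zolotarev.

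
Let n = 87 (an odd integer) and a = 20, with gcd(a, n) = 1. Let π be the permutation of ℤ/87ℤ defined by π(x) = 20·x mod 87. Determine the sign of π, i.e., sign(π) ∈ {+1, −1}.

-1

Orbit of 23 under x↦20x: [23, 25, 65, 82, 74, 1, 20]… (length divides ord_87(20)).
π_20 has 10 disjoint cycles with lengths [14, 14, 14, 14, 7, 7, 7, 7, 2, 1] on {0,…,86}.
sign(π) = (−1)^{n − #cycles} = (−1)^{87−10} = (−1)^77 = -1.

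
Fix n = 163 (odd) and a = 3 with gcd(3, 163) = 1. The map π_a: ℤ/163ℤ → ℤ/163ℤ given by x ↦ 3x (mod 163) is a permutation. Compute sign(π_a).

Orbit of 29 under x↦3x: [29, 87, 98, 131, 67, 38, 114]… (length divides ord_163(3)).
The orbit structure of x ↦ 3x mod 163: 2 orbits of sizes [162, 1].
With 2 cycles on 163 points, sign = (−1)^{163−2} = -1.
Check: (3/163) = -1 by Zolotarev.

-1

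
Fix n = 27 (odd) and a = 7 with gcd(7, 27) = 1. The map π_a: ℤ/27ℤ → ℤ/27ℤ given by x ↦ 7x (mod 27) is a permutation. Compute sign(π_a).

Trace 25: π^k(25) = [25, 13, 10, 16, 4, 1, 7] for k=0..6.
Decompose π into cycles: lengths [9, 9, 3, 3, 1, 1, 1] (7 cycles, including the fixed point 0).
sign(π) = (−1)^{n − #cycles} = (−1)^{27−7} = (−1)^20 = +1.

+1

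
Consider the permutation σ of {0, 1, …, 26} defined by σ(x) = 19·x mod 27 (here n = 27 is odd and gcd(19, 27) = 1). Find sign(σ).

+1

Start at x=10: 10 → 1 → 19 → 10 (one orbit).
The orbit structure of x ↦ 19x mod 27: 15 orbits of sizes [3, 3, 3, 3, 3, 3, 1, 1, 1, 1, 1, 1, 1, 1, 1].
sign(π) = (−1)^{n − #cycles} = (−1)^{27−15} = (−1)^12 = +1.
The Jacobi symbol (19|27) = +1 (Zolotarev) agrees.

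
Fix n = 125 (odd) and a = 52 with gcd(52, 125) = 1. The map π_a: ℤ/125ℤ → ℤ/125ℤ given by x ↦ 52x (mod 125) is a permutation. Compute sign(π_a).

-1

Orbit of 43 under x↦52x: [43, 111, 22, 19, 113, 1, 52]… (length divides ord_125(52)).
Cycle type of π: 100 + 20 + 4 + 1; total 4 cycles.
n − c = 125 − 4 = 121; sign = (−1)^121 = -1.
Via Zolotarev, sign(π_{52}) = (52|125) = -1.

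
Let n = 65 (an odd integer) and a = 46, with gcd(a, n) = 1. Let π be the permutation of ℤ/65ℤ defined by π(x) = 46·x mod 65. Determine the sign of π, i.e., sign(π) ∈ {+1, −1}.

Orbit of 41 under x↦46x: [41, 1, 46, 36, 31, 61, 11]… (length divides ord_65(46)).
The orbit structure of x ↦ 46x mod 65: 10 orbits of sizes [12, 12, 12, 12, 12, 1, 1, 1, 1, 1].
10 cycles on 65: each ℓ→(−1)^(ℓ−1), product (−1)^55 = -1.
(46|65)_J = -1 (Zolotarev's lemma cross-check).

-1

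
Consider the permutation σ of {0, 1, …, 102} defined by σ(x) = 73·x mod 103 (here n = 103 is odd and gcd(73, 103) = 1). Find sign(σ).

Start at x=95: 95 → 34 → 10 → 9 → 39 → 66 → 80 → … (one orbit).
π_73 has 4 disjoint cycles with lengths [34, 34, 34, 1] on {0,…,102}.
With 4 cycles on 103 points, sign = (−1)^{103−4} = -1.
Via Zolotarev, sign(π_{73}) = (73|103) = -1.

-1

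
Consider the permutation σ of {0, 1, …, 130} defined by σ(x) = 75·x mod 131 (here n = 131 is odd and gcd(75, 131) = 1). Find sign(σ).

Start at x=46: 46 → 44 → 25 → 41 → 62 → 65 → 28 → … (one orbit).
Cycle type of π: 65×2 + 1; total 3 cycles.
n − c = 131 − 3 = 128; sign = (−1)^128 = +1.

+1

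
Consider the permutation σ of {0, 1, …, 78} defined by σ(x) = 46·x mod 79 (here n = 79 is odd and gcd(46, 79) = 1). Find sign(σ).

Trace 22: π^k(22) = [22, 64, 21, 18, 38, 10, 65] for k=0..6.
Decompose π into cycles: lengths [13, 13, 13, 13, 13, 13, 1] (7 cycles, including the fixed point 0).
Σ(ℓ_i−1) = 79−7 = 72; sign = (−1)^72 = +1.

+1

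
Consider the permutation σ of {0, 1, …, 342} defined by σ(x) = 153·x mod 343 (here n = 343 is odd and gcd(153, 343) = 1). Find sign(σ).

Trace 34: π^k(34) = [34, 57, 146, 43, 62, 225, 125] for k=0..6.
Cycle type of π: 98×3 + 14×3 + 2×3 + 1; total 10 cycles.
n − c = 343 − 10 = 333; sign = (−1)^333 = -1.

-1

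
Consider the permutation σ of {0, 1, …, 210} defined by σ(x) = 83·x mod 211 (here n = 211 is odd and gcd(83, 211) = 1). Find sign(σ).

Orbit of 21 under x↦83x: [21, 55, 134, 150, 1, 83, 137]… (length divides ord_211(83)).
15 cycles of lengths [15, 15, 15, 15, 15, 15, 15, 15, 15, 15, 15, 15, 15, 15, 1].
With 15 cycles on 211 points, sign = (−1)^{211−15} = +1.

+1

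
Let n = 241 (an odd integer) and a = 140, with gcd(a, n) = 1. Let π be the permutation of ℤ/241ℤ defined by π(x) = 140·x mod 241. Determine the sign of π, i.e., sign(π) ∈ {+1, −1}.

-1

Orbit of 165 under x↦140x: [165, 205, 21, 48, 213, 177, 198]… (length divides ord_241(140)).
The orbit structure of x ↦ 140x mod 241: 4 orbits of sizes [80, 80, 80, 1].
sign(π) = (−1)^{n − #cycles} = (−1)^{241−4} = (−1)^237 = -1.
The Jacobi symbol (140|241) = -1 (Zolotarev) agrees.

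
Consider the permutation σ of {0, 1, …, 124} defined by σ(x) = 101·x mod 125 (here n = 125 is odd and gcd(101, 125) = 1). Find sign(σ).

+1

Orbit of 26 under x↦101x: [26, 1, 101, 76, 51]… (length divides ord_125(101)).
45 cycles of lengths [5, 5, 5, 5, 5, 5, 5, 5, 5, 5, 5, 5, 5, 5, 5, 5, 5, 5, 5, 5, 1, 1, 1, 1, 1, 1, 1, 1, 1, 1, 1, 1, 1, 1, 1, 1, 1, 1, 1, 1, 1, 1, 1, 1, 1].
sign(π) = (−1)^{n − #cycles} = (−1)^{125−45} = (−1)^80 = +1.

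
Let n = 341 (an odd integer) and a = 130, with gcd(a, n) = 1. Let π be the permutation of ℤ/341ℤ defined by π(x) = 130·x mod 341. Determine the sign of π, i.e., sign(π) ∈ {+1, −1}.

Trace 247: π^k(247) = [247, 56, 119, 125, 223, 5, 309] for k=0..6.
The orbit structure of x ↦ 130x mod 341: 18 orbits of sizes [30, 30, 30, 30, 30, 30, 30, 30, 30, 30, 6, 6, 6, 6, 6, 5, 5, 1].
Σ(ℓ_i−1) = 341−18 = 323; sign = (−1)^323 = -1.

-1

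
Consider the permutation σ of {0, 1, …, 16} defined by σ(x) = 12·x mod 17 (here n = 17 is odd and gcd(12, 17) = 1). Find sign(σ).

Orbit of 7 under x↦12x: [7, 16, 5, 9, 6, 4, 14]… (length divides ord_17(12)).
Cycle type of π: 16 + 1; total 2 cycles.
n − c = 17 − 2 = 15; sign = (−1)^15 = -1.

-1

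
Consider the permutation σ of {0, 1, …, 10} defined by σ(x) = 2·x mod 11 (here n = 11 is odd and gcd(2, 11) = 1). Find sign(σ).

Trace 3: π^k(3) = [3, 6, 1, 2, 4, 8, 5] for k=0..6.
The orbit structure of x ↦ 2x mod 11: 2 orbits of sizes [10, 1].
11 − 2 = 9 transpositions; sign(π) = (−1)^9 = -1.

-1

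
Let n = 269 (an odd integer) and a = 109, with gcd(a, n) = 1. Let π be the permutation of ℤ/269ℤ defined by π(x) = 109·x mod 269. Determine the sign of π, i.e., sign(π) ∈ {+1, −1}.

Trace 135: π^k(135) = [135, 189, 157, 166, 71, 207, 236] for k=0..6.
Cycle type of π: 268 + 1; total 2 cycles.
sign(π) = (−1)^{n − #cycles} = (−1)^{269−2} = (−1)^267 = -1.
(109|269)_J = -1 (Zolotarev's lemma cross-check).

-1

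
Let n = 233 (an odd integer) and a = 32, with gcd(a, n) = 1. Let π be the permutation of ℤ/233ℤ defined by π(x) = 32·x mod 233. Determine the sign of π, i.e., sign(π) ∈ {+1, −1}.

Trace 148: π^k(148) = [148, 76, 102, 2, 64, 184, 63] for k=0..6.
π_32 has 9 disjoint cycles with lengths [29, 29, 29, 29, 29, 29, 29, 29, 1] on {0,…,232}.
233 − 9 = 224 transpositions; sign(π) = (−1)^224 = +1.

+1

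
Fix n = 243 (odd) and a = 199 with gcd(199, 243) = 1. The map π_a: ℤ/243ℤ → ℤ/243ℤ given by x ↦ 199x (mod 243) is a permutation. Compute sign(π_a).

Start at x=127: 127 → 1 → 199 → 235 → 109 → 64 → 100 → … (one orbit).
27 cycles of lengths [27, 27, 27, 27, 27, 27, 9, 9, 9, 9, 9, 9, 3, 3, 3, 3, 3, 3, 1, 1, 1, 1, 1, 1, 1, 1, 1].
27 cycles on 243: each ℓ→(−1)^(ℓ−1), product (−1)^216 = +1.
(199|243)_J = +1 (Zolotarev's lemma cross-check).

+1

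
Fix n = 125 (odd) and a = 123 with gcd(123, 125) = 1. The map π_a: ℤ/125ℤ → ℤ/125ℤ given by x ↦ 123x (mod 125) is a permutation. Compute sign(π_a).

-1

Trace 21: π^k(21) = [21, 83, 84, 82, 86, 78, 94] for k=0..6.
Cycle type of π: 100 + 20 + 4 + 1; total 4 cycles.
Σ(ℓ_i−1) = 125−4 = 121; sign = (−1)^121 = -1.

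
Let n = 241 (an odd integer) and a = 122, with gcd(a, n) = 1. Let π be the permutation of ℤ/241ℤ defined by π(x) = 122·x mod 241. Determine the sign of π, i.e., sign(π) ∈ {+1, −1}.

+1

Orbit of 183 under x↦122x: [183, 154, 231, 226, 98, 147, 100]… (length divides ord_241(122)).
The orbit structure of x ↦ 122x mod 241: 9 orbits of sizes [30, 30, 30, 30, 30, 30, 30, 30, 1].
With 9 cycles on 241 points, sign = (−1)^{241−9} = +1.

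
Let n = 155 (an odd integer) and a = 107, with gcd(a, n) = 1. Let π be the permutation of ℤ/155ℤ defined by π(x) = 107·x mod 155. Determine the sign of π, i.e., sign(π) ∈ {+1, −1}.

Orbit of 111 under x↦107x: [111, 97, 149, 133, 126, 152, 144]… (length divides ord_155(107)).
6 cycles of lengths [60, 60, 15, 15, 4, 1].
n − c = 155 − 6 = 149; sign = (−1)^149 = -1.
Via Zolotarev, sign(π_{107}) = (107|155) = -1.

-1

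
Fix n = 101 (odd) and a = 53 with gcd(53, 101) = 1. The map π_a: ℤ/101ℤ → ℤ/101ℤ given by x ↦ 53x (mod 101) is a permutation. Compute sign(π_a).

-1

Orbit of 5 under x↦53x: [5, 63, 6, 15, 88, 18, 45]… (length divides ord_101(53)).
π_53 has 2 disjoint cycles with lengths [100, 1] on {0,…,100}.
n − c = 101 − 2 = 99; sign = (−1)^99 = -1.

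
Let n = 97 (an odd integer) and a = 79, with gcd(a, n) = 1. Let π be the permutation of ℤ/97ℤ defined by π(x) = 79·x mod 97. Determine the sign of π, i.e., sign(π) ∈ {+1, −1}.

Orbit of 12 under x↦79x: [12, 75, 8, 50, 70, 1, 79]… (length divides ord_97(79)).
The orbit structure of x ↦ 79x mod 97: 7 orbits of sizes [16, 16, 16, 16, 16, 16, 1].
With 7 cycles on 97 points, sign = (−1)^{97−7} = +1.
The Jacobi symbol (79|97) = +1 (Zolotarev) agrees.

+1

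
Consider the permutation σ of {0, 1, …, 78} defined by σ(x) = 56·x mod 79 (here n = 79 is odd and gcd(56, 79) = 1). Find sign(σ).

-1

Trace 55: π^k(55) = [55, 78, 23, 24, 1, 56] for k=0..5.
π_56 has 14 disjoint cycles with lengths [6, 6, 6, 6, 6, 6, 6, 6, 6, 6, 6, 6, 6, 1] on {0,…,78}.
79 − 14 = 65 transpositions; sign(π) = (−1)^65 = -1.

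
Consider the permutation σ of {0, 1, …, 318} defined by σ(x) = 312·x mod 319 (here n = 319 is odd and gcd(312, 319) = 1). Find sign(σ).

Orbit of 34 under x↦312x: [34, 81, 71, 141, 289, 210, 125]… (length divides ord_319(312)).
9 cycles of lengths [70, 70, 70, 70, 14, 14, 5, 5, 1].
With 9 cycles on 319 points, sign = (−1)^{319−9} = +1.

+1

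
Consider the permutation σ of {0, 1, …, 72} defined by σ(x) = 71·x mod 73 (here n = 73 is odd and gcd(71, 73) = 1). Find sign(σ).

+1

Trace 55: π^k(55) = [55, 36, 1, 71, 4, 65, 16] for k=0..6.
π_71 has 5 disjoint cycles with lengths [18, 18, 18, 18, 1] on {0,…,72}.
sign(π) = (−1)^{n − #cycles} = (−1)^{73−5} = (−1)^68 = +1.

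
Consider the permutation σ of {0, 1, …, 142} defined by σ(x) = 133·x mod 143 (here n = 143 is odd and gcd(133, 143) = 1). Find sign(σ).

+1

Start at x=1: 1 → 133 → 100 → 1 (one orbit).
Cycle lengths of π_133 on ℤ/143ℤ: [3, 3, 3, 3, 3, 3, 3, 3, 3, 3, 3, 3, 3, 3, 3, 3, 3, 3, 3, 3, 3, 3, 3, 3, 3, 3, 3, 3, 3, 3, 3, 3, 3, 3, 3, 3, 3, 3, 3, 3, 3, 3, 3, 3, 1, 1, 1, 1, 1, 1, 1, 1, 1, 1, 1]; 55 cycles in total.
143 − 55 = 88 transpositions; sign(π) = (−1)^88 = +1.
Via Zolotarev, sign(π_{133}) = (133|143) = +1.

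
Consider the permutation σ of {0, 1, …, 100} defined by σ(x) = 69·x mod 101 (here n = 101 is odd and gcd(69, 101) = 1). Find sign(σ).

Trace 6: π^k(6) = [6, 10, 84, 39, 65, 41, 1] for k=0..6.
The orbit structure of x ↦ 69x mod 101: 6 orbits of sizes [20, 20, 20, 20, 20, 1].
With 6 cycles on 101 points, sign = (−1)^{101−6} = -1.
Zolotarev: (69|101) = -1, matching the cycle-count sign.

-1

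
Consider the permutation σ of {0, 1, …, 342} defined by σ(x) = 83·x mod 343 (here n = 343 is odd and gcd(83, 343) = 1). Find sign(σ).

-1

Start at x=148: 148 → 279 → 176 → 202 → 302 → 27 → 183 → … (one orbit).
10 cycles of lengths [98, 98, 98, 14, 14, 14, 2, 2, 2, 1].
sign(π) = (−1)^{n − #cycles} = (−1)^{343−10} = (−1)^333 = -1.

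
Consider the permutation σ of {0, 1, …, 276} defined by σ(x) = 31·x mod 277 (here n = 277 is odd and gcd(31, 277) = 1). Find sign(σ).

Trace 252: π^k(252) = [252, 56, 74, 78, 202, 168, 222] for k=0..6.
2 cycles of lengths [276, 1].
Σ(ℓ_i−1) = 277−2 = 275; sign = (−1)^275 = -1.
Via Zolotarev, sign(π_{31}) = (31|277) = -1.

-1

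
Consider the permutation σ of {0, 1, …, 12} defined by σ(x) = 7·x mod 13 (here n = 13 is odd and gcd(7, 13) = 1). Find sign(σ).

-1

Orbit of 9 under x↦7x: [9, 11, 12, 6, 3, 8, 4]… (length divides ord_13(7)).
Cycle lengths of π_7 on ℤ/13ℤ: [12, 1]; 2 cycles in total.
13 − 2 = 11 transpositions; sign(π) = (−1)^11 = -1.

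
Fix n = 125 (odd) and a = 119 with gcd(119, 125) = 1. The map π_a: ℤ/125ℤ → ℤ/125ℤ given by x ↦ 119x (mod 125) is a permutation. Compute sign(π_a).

Orbit of 46 under x↦119x: [46, 99, 31, 64, 116, 54, 51]… (length divides ord_125(119)).
7 cycles of lengths [50, 50, 10, 10, 2, 2, 1].
With 7 cycles on 125 points, sign = (−1)^{125−7} = +1.

+1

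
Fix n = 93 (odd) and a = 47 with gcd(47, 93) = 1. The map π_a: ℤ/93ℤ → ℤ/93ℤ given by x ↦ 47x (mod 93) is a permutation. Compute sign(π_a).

Trace 4: π^k(4) = [4, 2, 1, 47, 70, 35, 64] for k=0..6.
14 cycles of lengths [10, 10, 10, 10, 10, 10, 5, 5, 5, 5, 5, 5, 2, 1].
Σ(ℓ_i−1) = 93−14 = 79; sign = (−1)^79 = -1.
(47|93)_J = -1 (Zolotarev's lemma cross-check).

-1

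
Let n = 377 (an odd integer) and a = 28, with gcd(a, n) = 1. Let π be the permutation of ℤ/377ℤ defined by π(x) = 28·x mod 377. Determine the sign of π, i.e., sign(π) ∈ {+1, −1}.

Start at x=146: 146 → 318 → 233 → 115 → 204 → 57 → 88 → … (one orbit).
44 cycles of lengths [12, 12, 12, 12, 12, 12, 12, 12, 12, 12, 12, 12, 12, 12, 12, 12, 12, 12, 12, 12, 12, 12, 12, 12, 12, 12, 12, 12, 12, 2, 2, 2, 2, 2, 2, 2, 2, 2, 2, 2, 2, 2, 2, 1].
377 − 44 = 333 transpositions; sign(π) = (−1)^333 = -1.

-1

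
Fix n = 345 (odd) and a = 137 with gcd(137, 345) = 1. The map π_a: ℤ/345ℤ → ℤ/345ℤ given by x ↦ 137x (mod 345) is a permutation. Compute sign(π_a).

Start at x=139: 139 → 68 → 1 → 137 → 139 (one orbit).
Decompose π into cycles: lengths [4, 4, 4, 4, 4, 4, 4, 4, 4, 4, 4, 4, 4, 4, 4, 4, 4, 4, 4, 4, 4, 4, 4, 4, 4, 4, 4, 4, 4, 4, 4, 4, 4, 4, 4, 4, 4, 4, 4, 4, 4, 4, 4, 4, 4, 4, 4, 4, 4, 4, 4, 4, 4, 4, 4, 4, 4, 4, 4, 4, 4, 4, 4, 4, 4, 4, 4, 4, 4, 2, 2, 2, 2, 2, 2, 2, 2, 2, 2, 2, 2, 2, 2, 2, 2, 2, 2, 2, 2, 2, 2, 2, 2, 2, 2, 2, 2, 2, 2, 2, 2, 2, 2, 1] (104 cycles, including the fixed point 0).
104 cycles on 345: each ℓ→(−1)^(ℓ−1), product (−1)^241 = -1.

-1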